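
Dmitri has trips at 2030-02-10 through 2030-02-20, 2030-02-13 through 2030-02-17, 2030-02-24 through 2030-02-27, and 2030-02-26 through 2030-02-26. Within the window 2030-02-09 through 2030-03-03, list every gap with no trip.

Covered (merged): 2030-02-10 through 2030-02-20, 2030-02-24 through 2030-02-27.
Uncovered inside 2030-02-09 through 2030-03-03: 2030-02-09 through 2030-02-09, 2030-02-21 through 2030-02-23, 2030-02-28 through 2030-03-03.

2030-02-09 through 2030-02-09, 2030-02-21 through 2030-02-23, 2030-02-28 through 2030-03-03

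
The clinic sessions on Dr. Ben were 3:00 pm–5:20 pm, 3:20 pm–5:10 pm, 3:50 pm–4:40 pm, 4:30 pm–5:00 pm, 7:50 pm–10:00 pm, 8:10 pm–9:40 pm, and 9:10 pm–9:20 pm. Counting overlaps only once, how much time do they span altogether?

Merged: 3:00 pm-5:20 pm, 7:50 pm-10:00 pm.
Lengths: 2 h 20 min + 2 h 10 min = 4 h 30 min.

4 h 30 min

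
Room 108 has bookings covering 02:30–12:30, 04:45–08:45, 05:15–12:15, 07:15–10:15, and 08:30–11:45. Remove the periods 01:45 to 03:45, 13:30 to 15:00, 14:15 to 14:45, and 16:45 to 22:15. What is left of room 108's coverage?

03:45–12:30

A, merged: 02:30–12:30.
B, merged: 01:45–03:45, 13:30–15:00, 16:45–22:15.
02:30–12:30 minus B → 03:45–12:30.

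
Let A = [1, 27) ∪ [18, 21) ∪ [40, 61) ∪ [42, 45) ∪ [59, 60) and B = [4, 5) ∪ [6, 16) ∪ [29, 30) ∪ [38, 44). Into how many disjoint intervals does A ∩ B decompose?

3

A, merged: [1, 27), [40, 61).
A ∩ B = [4, 5), [6, 16), [40, 44).
That is 3 disjoint pieces.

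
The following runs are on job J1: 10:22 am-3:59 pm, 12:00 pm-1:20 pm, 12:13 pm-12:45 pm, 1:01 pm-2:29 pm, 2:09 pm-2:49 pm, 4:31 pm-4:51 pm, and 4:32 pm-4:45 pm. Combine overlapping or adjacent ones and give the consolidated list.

12:00 pm-1:20 pm overlaps/touches 10:22 am-3:59 pm → extend to 10:22 am-3:59 pm.
12:13 pm-12:45 pm overlaps/touches 10:22 am-3:59 pm → extend to 10:22 am-3:59 pm.
1:01 pm-2:29 pm overlaps/touches 10:22 am-3:59 pm → extend to 10:22 am-3:59 pm.
2:09 pm-2:49 pm overlaps/touches 10:22 am-3:59 pm → extend to 10:22 am-3:59 pm.
4:31 pm-4:51 pm is disjoint → start new block.
4:32 pm-4:45 pm overlaps/touches 4:31 pm-4:51 pm → extend to 4:31 pm-4:51 pm.

10:22 am-3:59 pm, 4:31 pm-4:51 pm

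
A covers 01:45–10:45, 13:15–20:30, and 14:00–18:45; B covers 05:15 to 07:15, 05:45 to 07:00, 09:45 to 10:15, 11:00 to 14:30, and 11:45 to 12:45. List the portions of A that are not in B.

01:45–05:15, 07:15–09:45, 10:15–10:45, 14:30–20:30

First set merges to 01:45–10:45, 13:15–20:30.
Second set merges to 05:15–07:15, 09:45–10:15, 11:00–14:30.
01:45–10:45 minus B → 01:45–05:15, 07:15–09:45, 10:15–10:45.
13:15–20:30 minus B → 14:30–20:30.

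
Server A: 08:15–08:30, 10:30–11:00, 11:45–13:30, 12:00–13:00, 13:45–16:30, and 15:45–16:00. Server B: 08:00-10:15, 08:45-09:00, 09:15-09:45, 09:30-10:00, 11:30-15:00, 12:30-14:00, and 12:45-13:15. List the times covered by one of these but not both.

A, merged: 08:15–08:30, 10:30–11:00, 11:45–13:30, 13:45–16:30.
B, merged: 08:00–10:15, 11:30–15:00.
Only in the first: 10:30–11:00, 15:00–16:30.
Only in the second: 08:00–08:15, 08:30–10:15, 11:30–11:45, 13:30–13:45.
Together these are the periods covered by exactly one.

08:00–08:15, 08:30–10:15, 10:30–11:00, 11:30–11:45, 13:30–13:45, 15:00–16:30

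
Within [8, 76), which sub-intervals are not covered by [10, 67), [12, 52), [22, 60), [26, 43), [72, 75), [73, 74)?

[8, 10) ∪ [67, 72) ∪ [75, 76)

Covered (merged): [10, 67), [72, 75).
Uncovered inside [8, 76): [8, 10), [67, 72), [75, 76).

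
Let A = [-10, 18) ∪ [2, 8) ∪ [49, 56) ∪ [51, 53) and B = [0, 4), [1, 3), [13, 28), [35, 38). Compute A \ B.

A, merged: [-10, 18), [49, 56).
B, merged: [0, 4), [13, 28), [35, 38).
[-10, 18) minus B → [-10, 0), [4, 13).
[49, 56): no B overlap → unchanged.

[-10, 0) ∪ [4, 13) ∪ [49, 56)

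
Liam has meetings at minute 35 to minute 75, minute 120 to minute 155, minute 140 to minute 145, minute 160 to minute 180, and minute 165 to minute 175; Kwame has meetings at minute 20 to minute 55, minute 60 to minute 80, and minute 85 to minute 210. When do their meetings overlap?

minute 35 to minute 55, minute 60 to minute 75, minute 120 to minute 155, minute 160 to minute 180

Merge the first list: minute 35 to minute 75, minute 120 to minute 155, minute 160 to minute 180.
minute 35 to minute 75 overlaps B on minute 35 to minute 55, minute 60 to minute 75.
minute 120 to minute 155 overlaps B on minute 120 to minute 155.
minute 160 to minute 180 overlaps B on minute 160 to minute 180.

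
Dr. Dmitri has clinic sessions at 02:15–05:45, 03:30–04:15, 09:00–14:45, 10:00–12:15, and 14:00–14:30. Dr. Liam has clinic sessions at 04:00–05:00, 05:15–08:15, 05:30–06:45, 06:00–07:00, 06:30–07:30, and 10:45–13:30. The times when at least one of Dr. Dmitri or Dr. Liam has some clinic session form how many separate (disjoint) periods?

2

Merge the first list: 02:15-05:45, 09:00-14:45.
Merge the second list: 04:00-05:00, 05:15-08:15, 10:45-13:30.
A ∪ B = 02:15-08:15, 09:00-14:45.
That is 2 disjoint pieces.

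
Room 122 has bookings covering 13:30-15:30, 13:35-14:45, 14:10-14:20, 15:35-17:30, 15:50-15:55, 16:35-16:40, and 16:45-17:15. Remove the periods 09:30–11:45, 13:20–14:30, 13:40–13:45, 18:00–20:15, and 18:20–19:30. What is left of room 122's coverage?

14:30–15:30, 15:35–17:30

First set merges to 13:30–15:30, 15:35–17:30.
Second set merges to 09:30–11:45, 13:20–14:30, 18:00–20:15.
13:30–15:30 with B removed leaves 14:30–15:30.
15:35–17:30 is untouched.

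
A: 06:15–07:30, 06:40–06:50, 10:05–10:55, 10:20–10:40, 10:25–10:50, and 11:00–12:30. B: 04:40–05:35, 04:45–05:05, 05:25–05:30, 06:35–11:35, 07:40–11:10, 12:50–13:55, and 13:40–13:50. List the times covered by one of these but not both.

First set merges to 06:15-07:30, 10:05-10:55, 11:00-12:30.
Second set merges to 04:40-05:35, 06:35-11:35, 12:50-13:55.
Only in the first: 06:15-06:35, 11:35-12:30.
Only in the second: 04:40-05:35, 07:30-10:05, 10:55-11:00, 12:50-13:55.
Together these are the periods covered by exactly one.

04:40-05:35, 06:15-06:35, 07:30-10:05, 10:55-11:00, 11:35-12:30, 12:50-13:55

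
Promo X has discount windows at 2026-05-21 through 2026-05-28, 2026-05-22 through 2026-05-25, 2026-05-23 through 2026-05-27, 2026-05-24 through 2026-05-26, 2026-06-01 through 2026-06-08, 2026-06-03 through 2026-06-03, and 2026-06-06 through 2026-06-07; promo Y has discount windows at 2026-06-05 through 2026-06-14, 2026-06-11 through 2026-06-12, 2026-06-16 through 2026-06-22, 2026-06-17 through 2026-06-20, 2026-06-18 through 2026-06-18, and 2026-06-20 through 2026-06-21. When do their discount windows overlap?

First set merges to 2026-05-21 through 2026-05-28, 2026-06-01 through 2026-06-08.
Second set merges to 2026-06-05 through 2026-06-14, 2026-06-16 through 2026-06-22.
2026-05-21 through 2026-05-28: no overlap with the second set.
2026-06-01 through 2026-06-08 meets the second set on 2026-06-05 through 2026-06-08.

2026-06-05 through 2026-06-08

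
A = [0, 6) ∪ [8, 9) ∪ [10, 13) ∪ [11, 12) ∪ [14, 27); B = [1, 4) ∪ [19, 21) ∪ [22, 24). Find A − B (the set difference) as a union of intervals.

[0, 1) ∪ [4, 6) ∪ [8, 9) ∪ [10, 13) ∪ [14, 19) ∪ [21, 22) ∪ [24, 27)

First set merges to [0, 6), [8, 9), [10, 13), [14, 27).
[0, 6) \ B = [0, 1), [4, 6).
[8, 9): nothing removed.
[10, 13): nothing removed.
[14, 27) \ B = [14, 19), [21, 22), [24, 27).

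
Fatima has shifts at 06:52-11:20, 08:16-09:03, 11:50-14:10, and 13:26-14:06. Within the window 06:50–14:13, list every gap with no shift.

Covered (merged): 06:52–11:20, 11:50–14:10.
Complement within 06:50–14:13: 06:50–06:52, 11:20–11:50, 14:10–14:13.

06:50–06:52, 11:20–11:50, 14:10–14:13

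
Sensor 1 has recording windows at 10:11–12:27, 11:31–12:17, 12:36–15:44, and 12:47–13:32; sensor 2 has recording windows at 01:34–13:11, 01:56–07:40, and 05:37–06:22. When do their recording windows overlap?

Merge the first list: 10:11–12:27, 12:36–15:44.
Merge the second list: 01:34–13:11.
10:11–12:27 ∩ B → 10:11–12:27.
12:36–15:44 ∩ B → 12:36–13:11.

10:11–12:27, 12:36–13:11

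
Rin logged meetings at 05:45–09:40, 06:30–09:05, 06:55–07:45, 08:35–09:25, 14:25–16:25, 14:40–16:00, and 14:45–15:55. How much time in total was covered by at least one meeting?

Merged: 05:45-09:40, 14:25-16:25.
Lengths: 3 h 55 min + 2 h = 5 h 55 min.

5 h 55 min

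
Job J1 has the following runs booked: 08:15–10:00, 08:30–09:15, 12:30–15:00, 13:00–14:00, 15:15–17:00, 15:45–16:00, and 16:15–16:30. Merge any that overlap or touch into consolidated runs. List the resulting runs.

08:15–10:00, 12:30–15:00, 15:15–17:00

08:30–09:15 overlaps/touches 08:15–10:00 → extend to 08:15–10:00.
12:30–15:00 is disjoint → start new block.
13:00–14:00 overlaps/touches 12:30–15:00 → extend to 12:30–15:00.
15:15–17:00 is disjoint → start new block.
15:45–16:00 overlaps/touches 15:15–17:00 → extend to 15:15–17:00.
16:15–16:30 overlaps/touches 15:15–17:00 → extend to 15:15–17:00.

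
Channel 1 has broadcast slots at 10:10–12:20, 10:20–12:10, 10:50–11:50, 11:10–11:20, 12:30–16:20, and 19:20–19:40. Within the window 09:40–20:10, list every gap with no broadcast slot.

The merged coverage is 10:10–12:20, 12:30–16:20, 19:20–19:40.
Gaps within 09:40–20:10: 09:40–10:10, 12:20–12:30, 16:20–19:20, 19:40–20:10.

09:40–10:10, 12:20–12:30, 16:20–19:20, 19:40–20:10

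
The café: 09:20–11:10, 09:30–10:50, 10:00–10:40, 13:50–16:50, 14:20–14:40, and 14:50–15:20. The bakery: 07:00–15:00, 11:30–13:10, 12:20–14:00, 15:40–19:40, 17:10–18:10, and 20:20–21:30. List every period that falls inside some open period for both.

09:20-11:10, 13:50-15:00, 15:40-16:50

Merge the first list: 09:20-11:10, 13:50-16:50.
Merge the second list: 07:00-15:00, 15:40-19:40, 20:20-21:30.
09:20-11:10 meets the second set on 09:20-11:10.
13:50-16:50 meets the second set on 13:50-15:00, 15:40-16:50.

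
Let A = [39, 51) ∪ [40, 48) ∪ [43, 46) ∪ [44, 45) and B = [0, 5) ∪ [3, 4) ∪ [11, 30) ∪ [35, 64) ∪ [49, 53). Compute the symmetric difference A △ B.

[0, 5) ∪ [11, 30) ∪ [35, 39) ∪ [51, 64)

A, merged: [39, 51).
B, merged: [0, 5), [11, 30), [35, 64).
A \ B = none.
B \ A = [0, 5), [11, 30), [35, 39), [51, 64).
Union of the two gives the symmetric difference.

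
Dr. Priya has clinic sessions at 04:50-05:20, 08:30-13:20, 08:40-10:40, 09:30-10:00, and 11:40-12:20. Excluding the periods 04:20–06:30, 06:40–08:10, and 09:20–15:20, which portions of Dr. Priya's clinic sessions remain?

08:30–09:20

First set merges to 04:50–05:20, 08:30–13:20.
04:50–05:20: fully covered by B → removed.
08:30–13:20 minus B → 08:30–09:20.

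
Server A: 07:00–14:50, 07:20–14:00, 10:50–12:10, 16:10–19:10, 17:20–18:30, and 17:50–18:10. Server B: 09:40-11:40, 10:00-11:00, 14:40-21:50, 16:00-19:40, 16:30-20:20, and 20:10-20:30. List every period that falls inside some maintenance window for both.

A, merged: 07:00-14:50, 16:10-19:10.
B, merged: 09:40-11:40, 14:40-21:50.
07:00-14:50 ∩ B → 09:40-11:40, 14:40-14:50.
16:10-19:10 ∩ B → 16:10-19:10.

09:40-11:40, 14:40-14:50, 16:10-19:10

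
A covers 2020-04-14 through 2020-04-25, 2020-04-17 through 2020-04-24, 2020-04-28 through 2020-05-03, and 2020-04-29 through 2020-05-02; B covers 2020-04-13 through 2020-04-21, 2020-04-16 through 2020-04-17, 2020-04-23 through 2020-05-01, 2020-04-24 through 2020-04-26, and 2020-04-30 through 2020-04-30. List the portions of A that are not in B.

2020-04-22 through 2020-04-22, 2020-05-02 through 2020-05-03

Merge the first list: 2020-04-14 through 2020-04-25, 2020-04-28 through 2020-05-03.
Merge the second list: 2020-04-13 through 2020-04-21, 2020-04-23 through 2020-05-01.
2020-04-14 through 2020-04-25 \ B = 2020-04-22 through 2020-04-22.
2020-04-28 through 2020-05-03 \ B = 2020-05-02 through 2020-05-03.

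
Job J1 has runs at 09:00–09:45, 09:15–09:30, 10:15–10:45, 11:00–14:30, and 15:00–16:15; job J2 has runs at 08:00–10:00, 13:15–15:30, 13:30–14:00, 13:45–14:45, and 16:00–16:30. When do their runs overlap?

09:00–09:45, 13:15–14:30, 15:00–15:30, 16:00–16:15

Merge the first list: 09:00–09:45, 10:15–10:45, 11:00–14:30, 15:00–16:15.
Merge the second list: 08:00–10:00, 13:15–15:30, 16:00–16:30.
09:00–09:45 meets the second set on 09:00–09:45.
10:15–10:45: no overlap with the second set.
11:00–14:30 meets the second set on 13:15–14:30.
15:00–16:15 meets the second set on 15:00–15:30, 16:00–16:15.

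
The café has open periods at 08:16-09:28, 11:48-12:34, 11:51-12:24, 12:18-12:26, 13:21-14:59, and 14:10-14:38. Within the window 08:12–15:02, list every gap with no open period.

After merging, the occupied span is 08:16–09:28, 11:48–12:34, 13:21–14:59.
Uncovered inside 08:12–15:02: 08:12–08:16, 09:28–11:48, 12:34–13:21, 14:59–15:02.

08:12–08:16, 09:28–11:48, 12:34–13:21, 14:59–15:02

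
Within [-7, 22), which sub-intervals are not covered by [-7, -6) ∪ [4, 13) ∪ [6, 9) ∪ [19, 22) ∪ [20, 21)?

Covered (merged): [-7, -6), [4, 13), [19, 22).
Uncovered inside [-7, 22): [-6, 4), [13, 19).

[-6, 4) ∪ [13, 19)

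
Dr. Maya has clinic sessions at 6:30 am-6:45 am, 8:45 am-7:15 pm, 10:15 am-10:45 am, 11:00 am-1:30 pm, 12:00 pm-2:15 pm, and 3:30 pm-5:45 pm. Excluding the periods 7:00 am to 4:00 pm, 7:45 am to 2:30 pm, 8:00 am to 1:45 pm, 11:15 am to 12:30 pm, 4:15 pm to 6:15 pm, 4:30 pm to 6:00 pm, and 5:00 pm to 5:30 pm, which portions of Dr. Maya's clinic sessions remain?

6:30 am-6:45 am, 4:00 pm-4:15 pm, 6:15 pm-7:15 pm

First set merges to 6:30 am-6:45 am, 8:45 am-7:15 pm.
Second set merges to 7:00 am-4:00 pm, 4:15 pm-6:15 pm.
6:30 am-6:45 am is untouched.
8:45 am-7:15 pm with B removed leaves 4:00 pm-4:15 pm, 6:15 pm-7:15 pm.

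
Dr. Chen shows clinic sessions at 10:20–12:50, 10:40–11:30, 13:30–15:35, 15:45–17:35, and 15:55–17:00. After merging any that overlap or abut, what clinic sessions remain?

10:40–11:30 overlaps/touches 10:20–12:50 → extend to 10:20–12:50.
13:30–15:35 is disjoint → start new block.
15:45–17:35 is disjoint → start new block.
15:55–17:00 overlaps/touches 15:45–17:35 → extend to 15:45–17:35.

10:20–12:50, 13:30–15:35, 15:45–17:35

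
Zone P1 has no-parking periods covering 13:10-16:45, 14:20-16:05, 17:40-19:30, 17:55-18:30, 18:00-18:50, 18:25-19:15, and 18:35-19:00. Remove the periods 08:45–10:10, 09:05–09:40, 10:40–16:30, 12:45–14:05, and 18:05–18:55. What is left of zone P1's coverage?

16:30-16:45, 17:40-18:05, 18:55-19:30

First set merges to 13:10-16:45, 17:40-19:30.
Second set merges to 08:45-10:10, 10:40-16:30, 18:05-18:55.
13:10-16:45 with B removed leaves 16:30-16:45.
17:40-19:30 with B removed leaves 17:40-18:05, 18:55-19:30.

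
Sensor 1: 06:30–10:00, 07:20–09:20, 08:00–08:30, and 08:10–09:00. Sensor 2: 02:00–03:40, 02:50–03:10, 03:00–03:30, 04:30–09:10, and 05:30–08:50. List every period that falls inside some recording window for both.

06:30–09:10

A, merged: 06:30–10:00.
B, merged: 02:00–03:40, 04:30–09:10.
06:30–10:00 meets the second set on 06:30–09:10.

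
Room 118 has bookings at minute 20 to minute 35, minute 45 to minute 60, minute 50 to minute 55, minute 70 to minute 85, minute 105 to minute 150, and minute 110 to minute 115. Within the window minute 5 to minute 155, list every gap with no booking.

The merged coverage is minute 20 to minute 35, minute 45 to minute 60, minute 70 to minute 85, minute 105 to minute 150.
Gaps within minute 5 to minute 155: minute 5 to minute 20, minute 35 to minute 45, minute 60 to minute 70, minute 85 to minute 105, minute 150 to minute 155.

minute 5 to minute 20, minute 35 to minute 45, minute 60 to minute 70, minute 85 to minute 105, minute 150 to minute 155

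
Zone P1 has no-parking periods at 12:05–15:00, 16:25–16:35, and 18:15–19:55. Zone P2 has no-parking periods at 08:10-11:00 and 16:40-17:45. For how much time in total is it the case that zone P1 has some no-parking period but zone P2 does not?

4 h 45 min

A \ B = 12:05–15:00, 16:25–16:35, 18:15–19:55.
Total: 2 h 55 min + 10 min + 1 h 40 min = 4 h 45 min.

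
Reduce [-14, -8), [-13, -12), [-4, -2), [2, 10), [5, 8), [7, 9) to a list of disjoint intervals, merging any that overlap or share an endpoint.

[-14, -8) ∪ [-4, -2) ∪ [2, 10)

[-13, -12) overlaps/touches [-14, -8) → extend to [-14, -8).
[-4, -2) is disjoint → start new block.
[2, 10) is disjoint → start new block.
[5, 8) overlaps/touches [2, 10) → extend to [2, 10).
[7, 9) overlaps/touches [2, 10) → extend to [2, 10).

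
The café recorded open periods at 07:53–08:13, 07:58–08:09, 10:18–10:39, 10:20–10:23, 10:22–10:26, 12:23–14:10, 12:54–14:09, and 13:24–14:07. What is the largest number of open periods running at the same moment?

Sweep endpoints in order; track running count of active intervals.
Peak of 3 reached at 10:22.

3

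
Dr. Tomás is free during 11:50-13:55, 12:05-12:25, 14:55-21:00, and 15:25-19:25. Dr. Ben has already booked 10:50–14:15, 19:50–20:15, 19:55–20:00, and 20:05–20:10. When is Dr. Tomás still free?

First set merges to 11:50-13:55, 14:55-21:00.
Second set merges to 10:50-14:15, 19:50-20:15.
11:50-13:55: fully covered by B → removed.
14:55-21:00 minus B → 14:55-19:50, 20:15-21:00.

14:55-19:50, 20:15-21:00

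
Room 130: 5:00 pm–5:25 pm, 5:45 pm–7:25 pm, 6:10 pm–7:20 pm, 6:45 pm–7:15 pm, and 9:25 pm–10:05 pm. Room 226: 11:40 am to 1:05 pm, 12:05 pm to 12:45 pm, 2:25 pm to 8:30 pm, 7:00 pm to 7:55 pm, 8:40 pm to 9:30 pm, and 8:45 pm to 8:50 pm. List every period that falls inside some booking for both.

5:00 pm-5:25 pm, 5:45 pm-7:25 pm, 9:25 pm-9:30 pm

A, merged: 5:00 pm-5:25 pm, 5:45 pm-7:25 pm, 9:25 pm-10:05 pm.
B, merged: 11:40 am-1:05 pm, 2:25 pm-8:30 pm, 8:40 pm-9:30 pm.
5:00 pm-5:25 pm overlaps B on 5:00 pm-5:25 pm.
5:45 pm-7:25 pm overlaps B on 5:45 pm-7:25 pm.
9:25 pm-10:05 pm overlaps B on 9:25 pm-9:30 pm.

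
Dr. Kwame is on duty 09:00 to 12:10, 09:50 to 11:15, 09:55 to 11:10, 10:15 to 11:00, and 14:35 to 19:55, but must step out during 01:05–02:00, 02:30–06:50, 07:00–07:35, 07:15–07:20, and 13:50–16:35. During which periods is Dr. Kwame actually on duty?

09:00–12:10, 16:35–19:55

A, merged: 09:00–12:10, 14:35–19:55.
B, merged: 01:05–02:00, 02:30–06:50, 07:00–07:35, 13:50–16:35.
09:00–12:10: nothing removed.
14:35–19:55 \ B = 16:35–19:55.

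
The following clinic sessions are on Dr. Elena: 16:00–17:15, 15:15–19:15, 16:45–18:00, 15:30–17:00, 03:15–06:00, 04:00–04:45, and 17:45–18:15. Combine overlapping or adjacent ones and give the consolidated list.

Sort by start: 03:15-06:00, 04:00-04:45, 15:15-19:15, 15:30-17:00, 16:00-17:15, 16:45-18:00, 17:45-18:15.
04:00-04:45 overlaps/touches 03:15-06:00 → extend to 03:15-06:00.
15:15-19:15 is disjoint → start new block.
15:30-17:00 overlaps/touches 15:15-19:15 → extend to 15:15-19:15.
16:00-17:15 overlaps/touches 15:15-19:15 → extend to 15:15-19:15.
16:45-18:00 overlaps/touches 15:15-19:15 → extend to 15:15-19:15.
17:45-18:15 overlaps/touches 15:15-19:15 → extend to 15:15-19:15.

03:15-06:00, 15:15-19:15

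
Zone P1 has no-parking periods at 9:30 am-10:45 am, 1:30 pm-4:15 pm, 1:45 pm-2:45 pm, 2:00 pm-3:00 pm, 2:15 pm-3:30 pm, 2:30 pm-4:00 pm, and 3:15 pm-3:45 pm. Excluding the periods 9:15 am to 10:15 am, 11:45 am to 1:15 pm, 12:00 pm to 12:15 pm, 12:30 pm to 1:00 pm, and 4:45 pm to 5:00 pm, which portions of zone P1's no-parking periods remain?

10:15 am-10:45 am, 1:30 pm-4:15 pm

A, merged: 9:30 am-10:45 am, 1:30 pm-4:15 pm.
B, merged: 9:15 am-10:15 am, 11:45 am-1:15 pm, 4:45 pm-5:00 pm.
9:30 am-10:45 am minus B → 10:15 am-10:45 am.
1:30 pm-4:15 pm: no B overlap → unchanged.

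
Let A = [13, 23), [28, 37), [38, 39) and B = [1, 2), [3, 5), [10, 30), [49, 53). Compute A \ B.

[13, 23) lies entirely inside B → drops out.
[28, 37) with B removed leaves [30, 37).
[38, 39) is untouched.

[30, 37) ∪ [38, 39)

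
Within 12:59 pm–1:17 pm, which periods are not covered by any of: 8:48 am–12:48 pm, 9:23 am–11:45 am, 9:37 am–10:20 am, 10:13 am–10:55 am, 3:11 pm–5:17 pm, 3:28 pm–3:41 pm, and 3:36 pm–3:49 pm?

12:59 pm-1:17 pm

Covered (merged): 8:48 am-12:48 pm, 3:11 pm-5:17 pm.
Gaps within 12:59 pm-1:17 pm: 12:59 pm-1:17 pm.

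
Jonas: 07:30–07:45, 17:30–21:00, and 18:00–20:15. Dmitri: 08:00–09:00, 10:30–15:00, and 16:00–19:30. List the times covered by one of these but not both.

Merge the first list: 07:30–07:45, 17:30–21:00.
A but not B: 07:30–07:45, 19:30–21:00.
B but not A: 08:00–09:00, 10:30–15:00, 16:00–17:30.
Combining gives A △ B.

07:30–07:45, 08:00–09:00, 10:30–15:00, 16:00–17:30, 19:30–21:00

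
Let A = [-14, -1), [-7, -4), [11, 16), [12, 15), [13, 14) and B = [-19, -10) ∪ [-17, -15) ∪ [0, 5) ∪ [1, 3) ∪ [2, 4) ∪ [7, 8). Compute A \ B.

[-10, -1) ∪ [11, 16)

A, merged: [-14, -1), [11, 16).
B, merged: [-19, -10), [0, 5), [7, 8).
[-14, -1) minus B → [-10, -1).
[11, 16): no B overlap → unchanged.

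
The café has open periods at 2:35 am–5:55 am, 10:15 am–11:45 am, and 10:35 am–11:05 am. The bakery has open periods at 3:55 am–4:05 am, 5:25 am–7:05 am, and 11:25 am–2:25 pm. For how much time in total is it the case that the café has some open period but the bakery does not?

3 h 50 min

A, merged: 2:35 am-5:55 am, 10:15 am-11:45 am.
A \ B = 2:35 am-3:55 am, 4:05 am-5:25 am, 10:15 am-11:25 am.
Total: 1 h 20 min + 1 h 20 min + 1 h 10 min = 3 h 50 min.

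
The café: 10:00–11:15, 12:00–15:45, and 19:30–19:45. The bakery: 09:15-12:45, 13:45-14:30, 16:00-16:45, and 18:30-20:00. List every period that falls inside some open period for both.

10:00-11:15, 12:00-12:45, 13:45-14:30, 19:30-19:45

10:00-11:15 overlaps B on 10:00-11:15.
12:00-15:45 overlaps B on 12:00-12:45, 13:45-14:30.
19:30-19:45 overlaps B on 19:30-19:45.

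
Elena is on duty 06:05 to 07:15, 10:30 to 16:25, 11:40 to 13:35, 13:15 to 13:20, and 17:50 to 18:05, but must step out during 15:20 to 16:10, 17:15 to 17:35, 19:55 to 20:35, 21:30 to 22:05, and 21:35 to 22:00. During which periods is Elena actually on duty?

First set merges to 06:05–07:15, 10:30–16:25, 17:50–18:05.
Second set merges to 15:20–16:10, 17:15–17:35, 19:55–20:35, 21:30–22:05.
06:05–07:15: no B overlap → unchanged.
10:30–16:25 minus B → 10:30–15:20, 16:10–16:25.
17:50–18:05: no B overlap → unchanged.

06:05–07:15, 10:30–15:20, 16:10–16:25, 17:50–18:05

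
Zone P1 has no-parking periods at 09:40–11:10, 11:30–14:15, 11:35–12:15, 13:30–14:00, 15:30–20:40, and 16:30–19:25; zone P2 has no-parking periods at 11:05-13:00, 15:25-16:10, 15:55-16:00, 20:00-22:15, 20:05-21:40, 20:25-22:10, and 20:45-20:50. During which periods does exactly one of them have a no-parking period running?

09:40-11:05, 11:10-11:30, 13:00-14:15, 15:25-15:30, 16:10-20:00, 20:40-22:15

A, merged: 09:40-11:10, 11:30-14:15, 15:30-20:40.
B, merged: 11:05-13:00, 15:25-16:10, 20:00-22:15.
A but not B: 09:40-11:05, 13:00-14:15, 16:10-20:00.
B but not A: 11:10-11:30, 15:25-15:30, 20:40-22:15.
Combining gives A △ B.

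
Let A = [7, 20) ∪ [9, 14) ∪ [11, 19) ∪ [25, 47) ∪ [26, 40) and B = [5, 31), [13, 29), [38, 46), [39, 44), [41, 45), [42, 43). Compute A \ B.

Merge the first list: [7, 20), [25, 47).
Merge the second list: [5, 31), [38, 46).
[7, 20) lies entirely inside B → drops out.
[25, 47) with B removed leaves [31, 38), [46, 47).

[31, 38) ∪ [46, 47)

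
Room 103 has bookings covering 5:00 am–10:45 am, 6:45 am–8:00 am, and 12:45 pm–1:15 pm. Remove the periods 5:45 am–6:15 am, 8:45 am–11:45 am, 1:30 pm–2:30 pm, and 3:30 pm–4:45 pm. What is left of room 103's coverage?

5:00 am-5:45 am, 6:15 am-8:45 am, 12:45 pm-1:15 pm

Merge the first list: 5:00 am-10:45 am, 12:45 pm-1:15 pm.
5:00 am-10:45 am minus B → 5:00 am-5:45 am, 6:15 am-8:45 am.
12:45 pm-1:15 pm: no B overlap → unchanged.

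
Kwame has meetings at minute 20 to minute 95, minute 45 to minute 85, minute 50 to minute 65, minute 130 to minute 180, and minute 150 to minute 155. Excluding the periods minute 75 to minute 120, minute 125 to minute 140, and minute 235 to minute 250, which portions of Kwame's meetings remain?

minute 20 to minute 75, minute 140 to minute 180

A, merged: minute 20 to minute 95, minute 130 to minute 180.
minute 20 to minute 95 minus B → minute 20 to minute 75.
minute 130 to minute 180 minus B → minute 140 to minute 180.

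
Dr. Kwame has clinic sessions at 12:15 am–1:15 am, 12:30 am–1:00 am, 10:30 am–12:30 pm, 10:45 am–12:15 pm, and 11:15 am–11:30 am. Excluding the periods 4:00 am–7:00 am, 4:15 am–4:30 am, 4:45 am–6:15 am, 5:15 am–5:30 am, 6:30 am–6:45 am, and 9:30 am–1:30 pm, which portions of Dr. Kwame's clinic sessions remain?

12:15 am–1:15 am

Merge the first list: 12:15 am–1:15 am, 10:30 am–12:30 pm.
Merge the second list: 4:00 am–7:00 am, 9:30 am–1:30 pm.
12:15 am–1:15 am: no B overlap → unchanged.
10:30 am–12:30 pm: fully covered by B → removed.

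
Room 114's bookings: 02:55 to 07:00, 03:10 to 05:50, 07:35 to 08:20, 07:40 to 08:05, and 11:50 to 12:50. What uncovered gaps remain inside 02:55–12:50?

07:00–07:35, 08:20–11:50

The merged coverage is 02:55–07:00, 07:35–08:20, 11:50–12:50.
Complement within 02:55–12:50: 07:00–07:35, 08:20–11:50.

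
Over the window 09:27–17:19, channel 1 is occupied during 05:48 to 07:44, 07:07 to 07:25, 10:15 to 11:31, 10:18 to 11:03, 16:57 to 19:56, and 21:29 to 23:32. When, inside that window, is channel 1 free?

After merging, the occupied span is 05:48–07:44, 10:15–11:31, 16:57–19:56, 21:29–23:32.
Complement within 09:27–17:19: 09:27–10:15, 11:31–16:57.

09:27–10:15, 11:31–16:57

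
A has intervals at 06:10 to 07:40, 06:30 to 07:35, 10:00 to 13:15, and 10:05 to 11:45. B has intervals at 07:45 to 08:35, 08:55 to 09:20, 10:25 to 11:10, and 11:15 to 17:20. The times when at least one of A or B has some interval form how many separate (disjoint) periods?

First set merges to 06:10-07:40, 10:00-13:15.
A ∪ B = 06:10-07:40, 07:45-08:35, 08:55-09:20, 10:00-17:20.
That is 4 disjoint pieces.

4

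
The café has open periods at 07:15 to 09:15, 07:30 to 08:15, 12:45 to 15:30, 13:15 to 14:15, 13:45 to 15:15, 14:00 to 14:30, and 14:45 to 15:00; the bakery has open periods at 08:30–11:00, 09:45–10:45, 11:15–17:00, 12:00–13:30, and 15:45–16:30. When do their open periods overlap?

08:30-09:15, 12:45-15:30

First set merges to 07:15-09:15, 12:45-15:30.
Second set merges to 08:30-11:00, 11:15-17:00.
07:15-09:15 overlaps B on 08:30-09:15.
12:45-15:30 overlaps B on 12:45-15:30.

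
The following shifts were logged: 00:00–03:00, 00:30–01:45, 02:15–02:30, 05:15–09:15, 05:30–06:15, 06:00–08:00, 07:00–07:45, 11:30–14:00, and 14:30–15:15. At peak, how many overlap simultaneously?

Sweep endpoints in order; track running count of active intervals.
Peak of 3 reached at 06:00.

3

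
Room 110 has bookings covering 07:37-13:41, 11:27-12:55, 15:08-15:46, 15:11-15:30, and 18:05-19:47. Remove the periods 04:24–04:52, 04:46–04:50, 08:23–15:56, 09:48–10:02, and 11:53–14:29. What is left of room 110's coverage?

First set merges to 07:37–13:41, 15:08–15:46, 18:05–19:47.
Second set merges to 04:24–04:52, 08:23–15:56.
07:37–13:41 with B removed leaves 07:37–08:23.
15:08–15:46 lies entirely inside B → drops out.
18:05–19:47 is untouched.

07:37–08:23, 18:05–19:47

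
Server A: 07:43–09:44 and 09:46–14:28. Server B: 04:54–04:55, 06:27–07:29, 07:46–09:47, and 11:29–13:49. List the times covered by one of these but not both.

A \ B = 07:43–07:46, 09:47–11:29, 13:49–14:28.
B \ A = 04:54–04:55, 06:27–07:29, 09:44–09:46.
Union of the two gives the symmetric difference.

04:54–04:55, 06:27–07:29, 07:43–07:46, 09:44–09:46, 09:47–11:29, 13:49–14:28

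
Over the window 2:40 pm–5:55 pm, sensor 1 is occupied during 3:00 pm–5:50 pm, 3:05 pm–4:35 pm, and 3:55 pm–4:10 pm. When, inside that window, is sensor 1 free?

2:40 pm-3:00 pm, 5:50 pm-5:55 pm

The merged coverage is 3:00 pm-5:50 pm.
Gaps within 2:40 pm-5:55 pm: 2:40 pm-3:00 pm, 5:50 pm-5:55 pm.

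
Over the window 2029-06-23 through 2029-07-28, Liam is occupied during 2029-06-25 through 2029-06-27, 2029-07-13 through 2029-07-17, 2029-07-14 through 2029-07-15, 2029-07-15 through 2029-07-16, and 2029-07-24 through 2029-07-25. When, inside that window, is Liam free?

2029-06-23 through 2029-06-24, 2029-06-28 through 2029-07-12, 2029-07-18 through 2029-07-23, 2029-07-26 through 2029-07-28

The merged coverage is 2029-06-25 through 2029-06-27, 2029-07-13 through 2029-07-17, 2029-07-24 through 2029-07-25.
Uncovered inside 2029-06-23 through 2029-07-28: 2029-06-23 through 2029-06-24, 2029-06-28 through 2029-07-12, 2029-07-18 through 2029-07-23, 2029-07-26 through 2029-07-28.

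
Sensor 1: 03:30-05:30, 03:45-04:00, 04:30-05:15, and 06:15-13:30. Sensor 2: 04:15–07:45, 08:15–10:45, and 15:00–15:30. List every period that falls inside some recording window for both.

04:15–05:30, 06:15–07:45, 08:15–10:45

Merge the first list: 03:30–05:30, 06:15–13:30.
03:30–05:30 overlaps B on 04:15–05:30.
06:15–13:30 overlaps B on 06:15–07:45, 08:15–10:45.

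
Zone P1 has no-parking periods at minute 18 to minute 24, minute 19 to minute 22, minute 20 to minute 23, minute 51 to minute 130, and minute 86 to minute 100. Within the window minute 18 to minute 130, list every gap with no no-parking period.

The merged coverage is minute 18 to minute 24, minute 51 to minute 130.
Complement within minute 18 to minute 130: minute 24 to minute 51.

minute 24 to minute 51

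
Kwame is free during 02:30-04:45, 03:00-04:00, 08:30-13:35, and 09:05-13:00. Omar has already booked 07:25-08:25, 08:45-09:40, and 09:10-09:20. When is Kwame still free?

02:30-04:45, 08:30-08:45, 09:40-13:35

Merge the first list: 02:30-04:45, 08:30-13:35.
Merge the second list: 07:25-08:25, 08:45-09:40.
02:30-04:45: nothing removed.
08:30-13:35 \ B = 08:30-08:45, 09:40-13:35.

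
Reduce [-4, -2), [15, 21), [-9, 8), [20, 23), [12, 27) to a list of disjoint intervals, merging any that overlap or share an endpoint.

[-9, 8) ∪ [12, 27)

Sort by start: [-9, 8), [-4, -2), [12, 27), [15, 21), [20, 23).
[-4, -2) overlaps/touches [-9, 8) → extend to [-9, 8).
[12, 27) is disjoint → start new block.
[15, 21) overlaps/touches [12, 27) → extend to [12, 27).
[20, 23) overlaps/touches [12, 27) → extend to [12, 27).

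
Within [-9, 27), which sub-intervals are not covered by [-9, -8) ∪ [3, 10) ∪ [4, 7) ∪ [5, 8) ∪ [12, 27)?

Covered (merged): [-9, -8), [3, 10), [12, 27).
Uncovered inside [-9, 27): [-8, 3), [10, 12).

[-8, 3) ∪ [10, 12)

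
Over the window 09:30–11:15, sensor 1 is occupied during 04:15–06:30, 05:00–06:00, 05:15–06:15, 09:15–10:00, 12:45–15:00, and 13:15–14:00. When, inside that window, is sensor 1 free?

The merged coverage is 04:15–06:30, 09:15–10:00, 12:45–15:00.
Complement within 09:30–11:15: 10:00–11:15.

10:00–11:15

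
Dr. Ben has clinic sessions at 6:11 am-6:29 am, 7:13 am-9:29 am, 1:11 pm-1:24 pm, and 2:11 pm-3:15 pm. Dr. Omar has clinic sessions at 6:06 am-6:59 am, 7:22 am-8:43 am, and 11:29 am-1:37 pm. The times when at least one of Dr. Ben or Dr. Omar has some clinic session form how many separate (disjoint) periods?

A ∪ B = 6:06 am–6:59 am, 7:13 am–9:29 am, 11:29 am–1:37 pm, 2:11 pm–3:15 pm.
That is 4 disjoint pieces.

4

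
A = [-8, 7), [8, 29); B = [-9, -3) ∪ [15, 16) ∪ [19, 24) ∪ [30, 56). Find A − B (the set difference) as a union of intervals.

[-3, 7) ∪ [8, 15) ∪ [16, 19) ∪ [24, 29)

[-8, 7) \ B = [-3, 7).
[8, 29) \ B = [8, 15), [16, 19), [24, 29).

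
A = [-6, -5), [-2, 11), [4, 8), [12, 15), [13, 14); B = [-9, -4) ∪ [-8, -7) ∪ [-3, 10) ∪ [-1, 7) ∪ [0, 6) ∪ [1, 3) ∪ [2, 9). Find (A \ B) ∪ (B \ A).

A, merged: [-6, -5), [-2, 11), [12, 15).
B, merged: [-9, -4), [-3, 10).
Only in the first: [10, 11), [12, 15).
Only in the second: [-9, -6), [-5, -4), [-3, -2).
Together these are the periods covered by exactly one.

[-9, -6) ∪ [-5, -4) ∪ [-3, -2) ∪ [10, 11) ∪ [12, 15)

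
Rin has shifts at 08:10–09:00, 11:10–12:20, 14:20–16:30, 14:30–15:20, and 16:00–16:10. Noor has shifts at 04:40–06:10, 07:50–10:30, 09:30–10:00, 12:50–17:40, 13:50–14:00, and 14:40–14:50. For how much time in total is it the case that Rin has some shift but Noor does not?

Merge the first list: 08:10-09:00, 11:10-12:20, 14:20-16:30.
Merge the second list: 04:40-06:10, 07:50-10:30, 12:50-17:40.
A \ B = 11:10-12:20.
Total: 1 h 10 min.

1 h 10 min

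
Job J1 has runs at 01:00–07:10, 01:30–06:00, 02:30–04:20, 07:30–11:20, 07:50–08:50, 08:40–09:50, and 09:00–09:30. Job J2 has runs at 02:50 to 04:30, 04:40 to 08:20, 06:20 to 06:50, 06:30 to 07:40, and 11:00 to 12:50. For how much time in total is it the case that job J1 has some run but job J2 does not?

4 h 40 min

Merge the first list: 01:00–07:10, 07:30–11:20.
Merge the second list: 02:50–04:30, 04:40–08:20, 11:00–12:50.
A \ B = 01:00–02:50, 04:30–04:40, 08:20–11:00.
Total: 1 h 50 min + 10 min + 2 h 40 min = 4 h 40 min.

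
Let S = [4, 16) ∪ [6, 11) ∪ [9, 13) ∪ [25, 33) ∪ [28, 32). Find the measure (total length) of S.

20

Merged: [4, 16), [25, 33).
Lengths: 12 + 8 = 20.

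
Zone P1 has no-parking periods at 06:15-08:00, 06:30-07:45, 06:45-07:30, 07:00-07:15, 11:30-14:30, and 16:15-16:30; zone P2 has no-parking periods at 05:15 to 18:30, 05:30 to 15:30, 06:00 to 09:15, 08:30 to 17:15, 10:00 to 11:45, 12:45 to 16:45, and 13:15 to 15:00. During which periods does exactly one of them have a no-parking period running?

A, merged: 06:15–08:00, 11:30–14:30, 16:15–16:30.
B, merged: 05:15–18:30.
A but not B: none.
B but not A: 05:15–06:15, 08:00–11:30, 14:30–16:15, 16:30–18:30.
Combining gives A △ B.

05:15–06:15, 08:00–11:30, 14:30–16:15, 16:30–18:30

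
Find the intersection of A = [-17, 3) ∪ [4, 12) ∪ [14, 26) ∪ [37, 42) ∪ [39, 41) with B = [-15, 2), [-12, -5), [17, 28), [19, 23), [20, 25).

Merge the first list: [-17, 3), [4, 12), [14, 26), [37, 42).
Merge the second list: [-15, 2), [17, 28).
[-17, 3) meets the second set on [-15, 2).
[4, 12): no overlap with the second set.
[14, 26) meets the second set on [17, 26).
[37, 42): no overlap with the second set.

[-15, 2) ∪ [17, 26)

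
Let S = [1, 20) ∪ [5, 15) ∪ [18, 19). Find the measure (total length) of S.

Merged: [1, 20).
Length: 19.

19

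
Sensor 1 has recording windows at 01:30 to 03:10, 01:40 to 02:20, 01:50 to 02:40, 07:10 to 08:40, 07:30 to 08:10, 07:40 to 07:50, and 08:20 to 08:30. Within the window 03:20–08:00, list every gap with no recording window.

03:20-07:10

Covered (merged): 01:30-03:10, 07:10-08:40.
Gaps within 03:20-08:00: 03:20-07:10.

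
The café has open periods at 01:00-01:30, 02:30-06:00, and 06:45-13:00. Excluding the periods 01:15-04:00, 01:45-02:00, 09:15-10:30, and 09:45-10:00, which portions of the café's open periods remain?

01:00–01:15, 04:00–06:00, 06:45–09:15, 10:30–13:00

B, merged: 01:15–04:00, 09:15–10:30.
01:00–01:30 \ B = 01:00–01:15.
02:30–06:00 \ B = 04:00–06:00.
06:45–13:00 \ B = 06:45–09:15, 10:30–13:00.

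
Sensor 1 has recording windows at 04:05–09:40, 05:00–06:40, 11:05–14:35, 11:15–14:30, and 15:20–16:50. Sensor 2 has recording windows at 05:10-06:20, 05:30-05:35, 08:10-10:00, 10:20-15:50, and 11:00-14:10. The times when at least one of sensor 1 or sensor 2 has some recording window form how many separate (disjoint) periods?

2

A, merged: 04:05-09:40, 11:05-14:35, 15:20-16:50.
B, merged: 05:10-06:20, 08:10-10:00, 10:20-15:50.
A ∪ B = 04:05-10:00, 10:20-16:50.
That is 2 disjoint pieces.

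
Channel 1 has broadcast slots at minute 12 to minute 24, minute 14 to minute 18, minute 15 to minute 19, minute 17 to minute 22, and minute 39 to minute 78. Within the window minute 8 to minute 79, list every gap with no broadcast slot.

After merging, the occupied span is minute 12 to minute 24, minute 39 to minute 78.
Uncovered inside minute 8 to minute 79: minute 8 to minute 12, minute 24 to minute 39, minute 78 to minute 79.

minute 8 to minute 12, minute 24 to minute 39, minute 78 to minute 79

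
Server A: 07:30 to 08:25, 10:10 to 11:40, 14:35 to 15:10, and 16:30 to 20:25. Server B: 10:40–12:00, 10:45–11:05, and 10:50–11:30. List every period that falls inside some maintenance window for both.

B, merged: 10:40–12:00.
07:30–08:25: no overlap with the second set.
10:10–11:40 meets the second set on 10:40–11:40.
14:35–15:10: no overlap with the second set.
16:30–20:25: no overlap with the second set.

10:40–11:40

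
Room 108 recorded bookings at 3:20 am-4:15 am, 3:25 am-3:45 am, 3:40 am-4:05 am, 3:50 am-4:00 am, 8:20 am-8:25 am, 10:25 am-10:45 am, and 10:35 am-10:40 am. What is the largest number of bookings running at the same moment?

Walk the sorted start/end points keeping a running depth.
The depth first hits 3 at 3:40 am.

3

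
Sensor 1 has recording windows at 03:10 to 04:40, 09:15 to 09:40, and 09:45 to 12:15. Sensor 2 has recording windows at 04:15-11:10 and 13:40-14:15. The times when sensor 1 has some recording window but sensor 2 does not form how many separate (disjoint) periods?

A \ B = 03:10–04:15, 11:10–12:15.
That is 2 disjoint pieces.

2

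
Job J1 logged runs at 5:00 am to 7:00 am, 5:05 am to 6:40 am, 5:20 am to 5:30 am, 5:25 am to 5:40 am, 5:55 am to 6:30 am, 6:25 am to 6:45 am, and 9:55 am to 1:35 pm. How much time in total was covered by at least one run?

Merged: 5:00 am–7:00 am, 9:55 am–1:35 pm.
Lengths: 2 h + 3 h 40 min = 5 h 40 min.

5 h 40 min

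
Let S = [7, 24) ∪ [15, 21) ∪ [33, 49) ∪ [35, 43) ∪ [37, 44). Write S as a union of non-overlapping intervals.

[7, 24) ∪ [33, 49)

[15, 21) overlaps/touches [7, 24) → extend to [7, 24).
[33, 49) is disjoint → start new block.
[35, 43) overlaps/touches [33, 49) → extend to [33, 49).
[37, 44) overlaps/touches [33, 49) → extend to [33, 49).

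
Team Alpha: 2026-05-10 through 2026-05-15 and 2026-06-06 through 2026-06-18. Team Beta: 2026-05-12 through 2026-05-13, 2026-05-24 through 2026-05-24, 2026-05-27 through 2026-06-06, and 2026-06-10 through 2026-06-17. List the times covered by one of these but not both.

2026-05-10 through 2026-05-11, 2026-05-14 through 2026-05-15, 2026-05-24 through 2026-05-24, 2026-05-27 through 2026-06-05, 2026-06-07 through 2026-06-09, 2026-06-18 through 2026-06-18

Only in the first: 2026-05-10 through 2026-05-11, 2026-05-14 through 2026-05-15, 2026-06-07 through 2026-06-09, 2026-06-18 through 2026-06-18.
Only in the second: 2026-05-24 through 2026-05-24, 2026-05-27 through 2026-06-05.
Together these are the periods covered by exactly one.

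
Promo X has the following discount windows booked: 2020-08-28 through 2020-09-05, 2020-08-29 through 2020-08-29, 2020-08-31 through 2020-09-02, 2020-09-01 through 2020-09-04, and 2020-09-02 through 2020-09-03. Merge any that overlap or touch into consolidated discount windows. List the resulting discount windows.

2020-08-28 through 2020-09-05

2020-08-29 through 2020-08-29 overlaps/touches 2020-08-28 through 2020-09-05 → extend to 2020-08-28 through 2020-09-05.
2020-08-31 through 2020-09-02 overlaps/touches 2020-08-28 through 2020-09-05 → extend to 2020-08-28 through 2020-09-05.
2020-09-01 through 2020-09-04 overlaps/touches 2020-08-28 through 2020-09-05 → extend to 2020-08-28 through 2020-09-05.
2020-09-02 through 2020-09-03 overlaps/touches 2020-08-28 through 2020-09-05 → extend to 2020-08-28 through 2020-09-05.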